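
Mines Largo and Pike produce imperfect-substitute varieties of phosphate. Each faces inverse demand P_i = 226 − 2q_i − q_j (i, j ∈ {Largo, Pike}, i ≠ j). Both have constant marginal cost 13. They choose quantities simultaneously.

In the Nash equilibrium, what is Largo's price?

98.2

Mine Largo's profit: π = q_{Largo}(226 − 2q_{Largo} − q_{Pike}) − 13q_{Largo}.
∂π/∂q_{Largo} = 213 − 4q_{Largo} − q_{Pike} = 0 ⇒ q_{Largo} = 53.25 − 0.25q_{Pike}.
Setting q_{Largo} = q_{Pike} in the reaction function: q_{Largo} = 53.25 − 0.25q_{Largo}, so q_{Largo} = 53.25 / 1.25 = 42.6.
P_{Largo} = 226 − 2·42.6 − 42.6 = 98.2.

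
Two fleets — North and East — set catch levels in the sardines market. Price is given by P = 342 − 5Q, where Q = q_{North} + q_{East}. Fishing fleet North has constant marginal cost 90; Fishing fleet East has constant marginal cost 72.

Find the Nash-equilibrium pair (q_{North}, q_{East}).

15.6, 19.2

Fishing fleet North's profit: π = q_{North}(342 − 5(q_{North} + q_{East})) − 90q_{North}.
∂π/∂q_{North} = 252 − 10q_{North} − 5q_{East} = 0, so q_{North} = 25.2 − 0.5q_{East}.
By the same steps for East: q_{East} = 27 − 0.5q_{North}.
Solving the two reaction functions simultaneously: (1 − (−0.5)(−0.5))q_{North} = 25.2 − 0.5·27, so 0.75q_{North} = 11.7 and q_{North} = 15.6.
Then q_{East} = 27 − 0.5·15.6 = 19.2.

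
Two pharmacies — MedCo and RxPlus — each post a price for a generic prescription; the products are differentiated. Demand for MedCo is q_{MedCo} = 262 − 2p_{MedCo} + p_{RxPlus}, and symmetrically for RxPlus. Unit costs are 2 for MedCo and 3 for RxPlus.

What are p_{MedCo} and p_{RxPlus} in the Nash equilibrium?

88.8, 89.2

MedCo's profit: π = (p_{MedCo} − 2)(262 − 2p_{MedCo} + p_{RxPlus}).
∂π/∂p_{MedCo} = 266 − 4p_{MedCo} + p_{RxPlus} = 0 ⇒ p_{MedCo} = 66.5 + 0.25p_{RxPlus}.
Similarly p_{RxPlus} = 67 + 0.25p_{MedCo}.
Plugging p_{RxPlus} into MedCo's best response: p_{MedCo} = 66.5 + 0.25(67 + 0.25p_{MedCo}) ⇒ 0.9375p_{MedCo} = 83.25, so p_{MedCo} = 88.8.
Then p_{RxPlus} = 67 + 0.25·88.8 = 89.2.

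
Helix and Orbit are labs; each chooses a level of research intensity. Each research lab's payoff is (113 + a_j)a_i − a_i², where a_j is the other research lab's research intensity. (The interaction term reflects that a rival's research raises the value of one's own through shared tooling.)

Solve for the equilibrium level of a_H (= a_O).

Helix's payoff is (113 + a_O)a_H − a_H².
∂π/∂a_H = 113 + a_O − 2a_H = 0, so a_H = 56.5 + 0.5a_O.
Setting a_H = a_O in the reaction function: a_H = 56.5 + 0.5a_H, so a_H = 56.5 / 0.5 = 113.

113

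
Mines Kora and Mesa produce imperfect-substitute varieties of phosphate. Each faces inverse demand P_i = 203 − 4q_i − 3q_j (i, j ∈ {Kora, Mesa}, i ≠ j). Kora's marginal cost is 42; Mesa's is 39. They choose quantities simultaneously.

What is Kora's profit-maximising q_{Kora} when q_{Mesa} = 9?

16.75

Mine Kora's profit: π = q_{Kora}(203 − 4q_{Kora} − 3q_{Mesa}) − 42q_{Kora}.
∂π/∂q_{Kora} = 161 − 8q_{Kora} − 3q_{Mesa} = 0 ⇒ q_{Kora} = 20.125 − 0.375q_{Mesa}.
At q_{Mesa} = 9: q_{Kora} = 20.125 − 0.375·9 = 16.75.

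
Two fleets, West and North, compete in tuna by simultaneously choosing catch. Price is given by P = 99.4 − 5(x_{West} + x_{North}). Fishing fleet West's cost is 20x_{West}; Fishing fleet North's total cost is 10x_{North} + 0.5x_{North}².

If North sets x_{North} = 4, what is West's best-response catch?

Fishing fleet West's profit: π = x_{West}(99.4 − 5(x_{West} + x_{North})) − 20x_{West}.
∂π/∂x_{West} = 79.4 − 10x_{West} − 5x_{North} = 0, so x_{West} = 7.94 − 0.5x_{North}.
At x_{North} = 4: x_{West} = 7.94 − 0.5·4 = 5.94.

5.94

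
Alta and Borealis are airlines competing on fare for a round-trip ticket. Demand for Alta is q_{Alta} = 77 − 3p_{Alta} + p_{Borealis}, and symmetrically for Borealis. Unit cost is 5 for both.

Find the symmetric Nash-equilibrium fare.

Alta's profit: π = (p_{Alta} − 5)(77 − 3p_{Alta} + p_{Borealis}).
∂π/∂p_{Alta} = 92 − 6p_{Alta} + p_{Borealis} = 0 ⇒ p_{Alta} = 46/3 + (1/6)p_{Borealis}.
Setting p_{Alta} = p_{Borealis} in the reaction function: p_{Alta} = 46/3 + (1/6)p_{Alta}, so p_{Alta} = (46/3) / (5/6) = 18.4.

18.4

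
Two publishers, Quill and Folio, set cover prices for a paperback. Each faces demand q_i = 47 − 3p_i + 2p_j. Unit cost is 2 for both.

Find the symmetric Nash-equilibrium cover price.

13.25

Quill's profit: π = (p_{Quill} − 2)(47 − 3p_{Quill} + 2p_{Folio}).
∂π/∂p_{Quill} = 53 − 6p_{Quill} + 2p_{Folio} = 0 ⇒ p_{Quill} = 53/6 + (1/3)p_{Folio}.
Setting p_{Quill} = p_{Folio} in the reaction function: p_{Quill} = 53/6 + (1/3)p_{Quill}, so p_{Quill} = (53/6) / (2/3) = 13.25.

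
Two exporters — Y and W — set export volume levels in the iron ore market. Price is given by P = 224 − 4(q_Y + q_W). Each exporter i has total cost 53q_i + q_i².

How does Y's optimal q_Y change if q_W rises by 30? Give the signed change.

-12

Exporter Y's profit: π = q_Y(224 − 4(q_Y + q_W)) − 53q_Y − q_Y².
∂π/∂q_Y = 171 − 10q_Y − 4q_W = 0, so q_Y = 17.1 − 0.4q_W.
The reaction-function slope is −0.4, so a 30-unit rise in q_W moves q_Y by −0.4 × 30 = −12. Y's best response falls — the actions are strategic substitutes.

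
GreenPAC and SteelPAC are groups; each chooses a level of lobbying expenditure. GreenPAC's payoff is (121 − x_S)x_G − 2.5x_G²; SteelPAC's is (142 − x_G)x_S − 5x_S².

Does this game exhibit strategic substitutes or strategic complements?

Expanding GreenPAC's payoff: 121x_G − x_Sx_G − 2.5x_G².
∂π/∂x_G = 121 − x_S − 5x_G = 0, so x_G = 24.2 − 0.2x_S.
The best-response slope dx_G/dx_S = −0.2 < 0: the reaction function is downward-sloping, so the choices are strategic substitutes.

strategic substitutes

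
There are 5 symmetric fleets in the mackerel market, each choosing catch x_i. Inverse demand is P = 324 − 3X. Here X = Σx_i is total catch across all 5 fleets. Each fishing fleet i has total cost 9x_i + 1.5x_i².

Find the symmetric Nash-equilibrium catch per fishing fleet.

15

A representative fishing fleet's profit is π_i = x_i(324 − 3X) − 9x_i − 1.5x_i², with X = x_i + Σ_{j≠i} x_j.
First-order condition: 315 − 9x_i − 3Σ_{j≠i} x_j = 0.
With identical fishing fleets, set every x_j = x: then 315 − 9x − 12x = 0, i.e. x = 315/21 = 15.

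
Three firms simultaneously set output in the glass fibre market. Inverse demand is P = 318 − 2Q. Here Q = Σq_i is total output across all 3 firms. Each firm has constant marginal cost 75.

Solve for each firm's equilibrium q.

30.375

A representative firm's profit is π_i = q_i(318 − 2Q) − 75q_i, with Q = q_i + Σ_{j≠i} q_j.
First-order condition: 243 − 4q_i − 2Σ_{j≠i} q_j = 0.
Imposing symmetry (q_j = q for all j) turns Σ_{j≠i} q_j into 2q, so 243 = 8q and q = 30.375.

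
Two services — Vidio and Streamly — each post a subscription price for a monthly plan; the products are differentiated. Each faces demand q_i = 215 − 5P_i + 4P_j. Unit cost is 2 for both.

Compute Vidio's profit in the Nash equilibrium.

6301.25

Vidio's profit: π = (P_{Vidio} − 2)(215 − 5P_{Vidio} + 4P_{Streamly}).
∂π/∂P_{Vidio} = 225 − 10P_{Vidio} + 4P_{Streamly} = 0 ⇒ P_{Vidio} = 22.5 + 0.4P_{Streamly}.
By symmetry P_{Streamly} = P_{Vidio}; substituting into the reaction function, 0.6P_{Vidio} = 22.5 and P_{Vidio} = 37.5.
q_{Vidio} = 215 − 5·37.5 + 4·37.5 = 177.5.
Profit = (37.5 − 2)·177.5 = 6301.25.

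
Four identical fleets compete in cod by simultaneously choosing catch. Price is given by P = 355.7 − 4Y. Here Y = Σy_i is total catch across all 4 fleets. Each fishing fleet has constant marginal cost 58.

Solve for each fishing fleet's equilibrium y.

A representative fishing fleet's profit is π_i = y_i(355.7 − 4Y) − 58y_i, with Y = y_i + Σ_{j≠i} y_j.
First-order condition: 297.7 − 8y_i − 4Σ_{j≠i} y_j = 0.
Imposing symmetry (y_j = y for all j) turns Σ_{j≠i} y_j into 3y, so 297.7 = 20y and y = 14.885.

14.885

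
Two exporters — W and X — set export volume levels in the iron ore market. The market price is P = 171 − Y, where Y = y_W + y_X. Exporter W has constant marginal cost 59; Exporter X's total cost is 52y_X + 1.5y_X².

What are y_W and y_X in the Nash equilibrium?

Exporter W's profit: π = y_W(171 − (y_W + y_X)) − 59y_W.
∂π/∂y_W = 112 − 2y_W − y_X = 0, so y_W = 56 − 0.5y_X.
For X: ∂π/∂y_X = 119 − 5y_X − y_W = 0 ⇒ y_X = 23.8 − 0.2y_W.
Substituting the second reaction function into the first: y_W = 56 − 0.5(23.8 − 0.2y_W), which gives 0.9y_W = 44.1 ⇒ y_W = 49.
Then y_X = 23.8 − 0.2·49 = 14.

49, 14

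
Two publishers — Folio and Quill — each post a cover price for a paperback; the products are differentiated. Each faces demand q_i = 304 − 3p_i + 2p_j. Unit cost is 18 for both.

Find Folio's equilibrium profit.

Folio's profit: π = (p_{Folio} − 18)(304 − 3p_{Folio} + 2p_{Quill}).
∂π/∂p_{Folio} = 358 − 6p_{Folio} + 2p_{Quill} = 0 ⇒ p_{Folio} = 179/3 + (1/3)p_{Quill}.
Setting p_{Folio} = p_{Quill} in the reaction function: p_{Folio} = 179/3 + (1/3)p_{Folio}, so p_{Folio} = (179/3) / (2/3) = 89.5.
q_{Folio} = 304 − 3·89.5 + 2·89.5 = 214.5.
Profit = (89.5 − 18)·214.5 = 15336.75.

15336.75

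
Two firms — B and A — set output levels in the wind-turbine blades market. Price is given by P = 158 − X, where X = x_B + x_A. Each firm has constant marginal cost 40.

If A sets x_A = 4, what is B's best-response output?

57

Firm B's profit: π = x_B(158 − (x_B + x_A)) − 40x_B.
∂π/∂x_B = 118 − 2x_B − x_A = 0, so x_B = 59 − 0.5x_A.
At x_A = 4: x_B = 59 − 0.5·4 = 57.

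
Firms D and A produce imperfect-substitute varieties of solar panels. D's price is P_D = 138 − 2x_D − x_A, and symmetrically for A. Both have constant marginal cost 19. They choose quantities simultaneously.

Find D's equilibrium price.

Firm D's profit: π = x_D(138 − 2x_D − x_A) − 19x_D.
∂π/∂x_D = 119 − 4x_D − x_A = 0 ⇒ x_D = 29.75 − 0.25x_A.
Setting x_D = x_A in the reaction function: x_D = 29.75 − 0.25x_D, so x_D = 29.75 / 1.25 = 23.8.
P_D = 138 − 2·23.8 − 23.8 = 66.6.

66.6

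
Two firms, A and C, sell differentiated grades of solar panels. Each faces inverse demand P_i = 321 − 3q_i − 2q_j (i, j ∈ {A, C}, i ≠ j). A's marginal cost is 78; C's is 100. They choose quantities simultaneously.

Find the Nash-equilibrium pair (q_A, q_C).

31.75, 26.25

Firm A's profit: π = q_A(321 − 3q_A − 2q_C) − 78q_A.
∂π/∂q_A = 243 − 6q_A − 2q_C = 0 ⇒ q_A = 40.5 − (1/3)q_C.
Similarly q_C = 221/6 − (1/3)q_A.
Substituting the second reaction function into the first: q_A = 40.5 − (1/3)(221/6 − (1/3)q_A), which gives (8/9)q_A = 254/9 ⇒ q_A = 31.75.
Then q_C = 221/6 − (1/3)·31.75 = 26.25.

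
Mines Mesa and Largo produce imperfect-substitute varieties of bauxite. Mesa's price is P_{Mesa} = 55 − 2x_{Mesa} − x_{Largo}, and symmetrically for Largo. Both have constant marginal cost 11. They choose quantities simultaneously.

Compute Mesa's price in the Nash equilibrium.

Mine Mesa's profit: π = x_{Mesa}(55 − 2x_{Mesa} − x_{Largo}) − 11x_{Mesa}.
∂π/∂x_{Mesa} = 44 − 4x_{Mesa} − x_{Largo} = 0 ⇒ x_{Mesa} = 11 − 0.25x_{Largo}.
Setting x_{Mesa} = x_{Largo} in the reaction function: x_{Mesa} = 11 − 0.25x_{Mesa}, so x_{Mesa} = 11 / 1.25 = 8.8.
P_{Mesa} = 55 − 2·8.8 − 8.8 = 28.6.

28.6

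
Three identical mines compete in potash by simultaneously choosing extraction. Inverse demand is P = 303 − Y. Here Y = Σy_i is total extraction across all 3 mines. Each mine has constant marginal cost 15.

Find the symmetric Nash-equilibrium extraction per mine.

72

A representative mine's profit is π_i = y_i(303 − Y) − 15y_i, with Y = y_i + Σ_{j≠i} y_j.
First-order condition: 288 − 2y_i − Σ_{j≠i} y_j = 0.
With identical mines, set every y_j = y: then 288 − 2y − 2y = 0, i.e. y = 288/4 = 72.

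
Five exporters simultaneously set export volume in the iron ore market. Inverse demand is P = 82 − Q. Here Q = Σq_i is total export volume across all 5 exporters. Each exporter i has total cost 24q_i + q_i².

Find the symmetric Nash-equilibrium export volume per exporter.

A representative exporter's profit is π_i = q_i(82 − Q) − 24q_i − q_i², with Q = q_i + Σ_{j≠i} q_j.
First-order condition: 58 − 4q_i − Σ_{j≠i} q_j = 0.
In a symmetric equilibrium every exporter chooses the same q, so Σ_{j≠i} q_j = 4q. The condition becomes 58 − 8q = 0, giving q = 58/8 = 7.25.

7.25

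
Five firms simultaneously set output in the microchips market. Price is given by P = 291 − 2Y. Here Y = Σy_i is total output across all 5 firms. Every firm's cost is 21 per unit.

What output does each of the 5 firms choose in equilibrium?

A representative firm's profit is π_i = y_i(291 − 2Y) − 21y_i, with Y = y_i + Σ_{j≠i} y_j.
First-order condition: 270 − 4y_i − 2Σ_{j≠i} y_j = 0.
In a symmetric equilibrium every firm chooses the same y, so Σ_{j≠i} y_j = 4y. The condition becomes 270 − 12y = 0, giving y = 270/12 = 22.5.

22.5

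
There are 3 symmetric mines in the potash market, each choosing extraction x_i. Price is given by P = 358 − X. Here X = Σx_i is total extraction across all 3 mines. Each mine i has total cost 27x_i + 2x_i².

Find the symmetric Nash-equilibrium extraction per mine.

A representative mine's profit is π_i = x_i(358 − X) − 27x_i − 2x_i², with X = x_i + Σ_{j≠i} x_j.
First-order condition: 331 − 6x_i − Σ_{j≠i} x_j = 0.
Imposing symmetry (x_j = x for all j) turns Σ_{j≠i} x_j into 2x, so 331 = 8x and x = 41.375.

41.375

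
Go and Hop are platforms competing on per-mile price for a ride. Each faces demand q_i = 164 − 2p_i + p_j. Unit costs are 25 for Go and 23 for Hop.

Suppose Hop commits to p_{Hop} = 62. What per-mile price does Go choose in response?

69

Go's profit: π = (p_{Go} − 25)(164 − 2p_{Go} + p_{Hop}).
∂π/∂p_{Go} = 214 − 4p_{Go} + p_{Hop} = 0 ⇒ p_{Go} = 53.5 + 0.25p_{Hop}.
At p_{Hop} = 62: p_{Go} = 53.5 + 0.25·62 = 69.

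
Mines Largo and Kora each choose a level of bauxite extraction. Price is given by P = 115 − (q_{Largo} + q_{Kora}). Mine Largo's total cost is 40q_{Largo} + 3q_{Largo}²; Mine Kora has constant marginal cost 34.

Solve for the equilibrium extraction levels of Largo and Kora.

Mine Largo's profit: π = q_{Largo}(115 − (q_{Largo} + q_{Kora})) − 40q_{Largo} − 3q_{Largo}².
∂π/∂q_{Largo} = 75 − 8q_{Largo} − q_{Kora} = 0, so q_{Largo} = 9.375 − 0.125q_{Kora}.
For Kora: ∂π/∂q_{Kora} = 81 − 2q_{Kora} − q_{Largo} = 0 ⇒ q_{Kora} = 40.5 − 0.5q_{Largo}.
Solving the two reaction functions simultaneously: (1 − (−0.125)(−0.5))q_{Largo} = 9.375 − 0.125·40.5, so 0.9375q_{Largo} = 4.3125 and q_{Largo} = 4.6.
Then q_{Kora} = 40.5 − 0.5·4.6 = 38.2.

4.6, 38.2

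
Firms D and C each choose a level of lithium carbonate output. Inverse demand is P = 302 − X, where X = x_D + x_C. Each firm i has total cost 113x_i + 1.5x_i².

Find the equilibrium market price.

Firm D's profit: π = x_D(302 − (x_D + x_C)) − 113x_D − 1.5x_D².
∂π/∂x_D = 189 − 5x_D − x_C = 0, so x_D = 37.8 − 0.2x_C.
The game is symmetric, so in equilibrium x_C = x_D: the reaction function gives 1.2x_D = 37.8, hence x_D = 31.5.
Equilibrium price: P = 302 − 63 = 239.

239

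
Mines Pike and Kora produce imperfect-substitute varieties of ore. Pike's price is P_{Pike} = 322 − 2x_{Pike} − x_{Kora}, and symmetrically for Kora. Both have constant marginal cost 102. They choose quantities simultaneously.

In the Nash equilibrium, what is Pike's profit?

Mine Pike's profit: π = x_{Pike}(322 − 2x_{Pike} − x_{Kora}) − 102x_{Pike}.
∂π/∂x_{Pike} = 220 − 4x_{Pike} − x_{Kora} = 0 ⇒ x_{Pike} = 55 − 0.25x_{Kora}.
The game is symmetric, so in equilibrium x_{Kora} = x_{Pike}: the reaction function gives 1.25x_{Pike} = 55, hence x_{Pike} = 44.
P_{Pike} = 322 − 2·44 − 44 = 190.
Profit = (190 − 102)·44 = 3872.

3872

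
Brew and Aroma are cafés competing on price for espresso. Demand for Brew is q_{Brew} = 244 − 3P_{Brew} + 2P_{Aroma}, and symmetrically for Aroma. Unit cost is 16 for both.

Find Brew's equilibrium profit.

9747

Brew's profit: π = (P_{Brew} − 16)(244 − 3P_{Brew} + 2P_{Aroma}).
∂π/∂P_{Brew} = 292 − 6P_{Brew} + 2P_{Aroma} = 0 ⇒ P_{Brew} = 146/3 + (1/3)P_{Aroma}.
The game is symmetric, so in equilibrium P_{Aroma} = P_{Brew}: the reaction function gives (2/3)P_{Brew} = 146/3, hence P_{Brew} = 73.
q_{Brew} = 244 − 3·73 + 2·73 = 171.
Profit = (73 − 16)·171 = 9747.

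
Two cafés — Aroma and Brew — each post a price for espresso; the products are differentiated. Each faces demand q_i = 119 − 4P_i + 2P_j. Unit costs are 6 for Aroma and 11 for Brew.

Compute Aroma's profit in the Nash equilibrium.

1369

Aroma's profit: π = (P_{Aroma} − 6)(119 − 4P_{Aroma} + 2P_{Brew}).
∂π/∂P_{Aroma} = 143 − 8P_{Aroma} + 2P_{Brew} = 0 ⇒ P_{Aroma} = 17.875 + 0.25P_{Brew}.
Similarly P_{Brew} = 20.375 + 0.25P_{Aroma}.
Solving the two reaction functions simultaneously: (1 − (0.25)(0.25))P_{Aroma} = 17.875 + 0.25·20.375, so 0.9375P_{Aroma} = 735/32 and P_{Aroma} = 24.5.
Then P_{Brew} = 20.375 + 0.25·24.5 = 26.5.
q_{Aroma} = 119 − 4·24.5 + 2·26.5 = 74.
Profit = (24.5 − 6)·74 = 1369.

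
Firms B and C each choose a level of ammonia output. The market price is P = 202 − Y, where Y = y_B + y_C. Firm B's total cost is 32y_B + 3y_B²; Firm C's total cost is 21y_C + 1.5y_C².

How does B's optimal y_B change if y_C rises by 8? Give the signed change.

Firm B's profit: π = y_B(202 − (y_B + y_C)) − 32y_B − 3y_B².
∂π/∂y_B = 170 − 8y_B − y_C = 0, so y_B = 21.25 − 0.125y_C.
The reaction-function slope is −0.125, so an 8-unit rise in y_C moves y_B by −0.125 × 8 = −1. B's best response falls — the actions are strategic substitutes.

-1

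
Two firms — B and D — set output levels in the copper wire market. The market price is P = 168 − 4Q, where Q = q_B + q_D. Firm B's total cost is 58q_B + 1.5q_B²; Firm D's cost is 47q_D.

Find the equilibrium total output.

Firm B's profit: π = q_B(168 − 4(q_B + q_D)) − 58q_B − 1.5q_B².
∂π/∂q_B = 110 − 11q_B − 4q_D = 0, so q_B = 10 − (4/11)q_D.
For D: ∂π/∂q_D = 121 − 8q_D − 4q_B = 0 ⇒ q_D = 15.125 − 0.5q_B.
Solving the two reaction functions simultaneously: (1 − (−4/11)(−0.5))q_B = 10 − (4/11)·15.125, so (9/11)q_B = 4.5 and q_B = 5.5.
Then q_D = 15.125 − 0.5·5.5 = 12.375.
Total output: 5.5 + 12.375 = 17.875.

17.875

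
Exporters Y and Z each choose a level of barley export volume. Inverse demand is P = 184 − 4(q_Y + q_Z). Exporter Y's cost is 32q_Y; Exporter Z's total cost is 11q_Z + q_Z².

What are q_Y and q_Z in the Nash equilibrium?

12.9375, 12.125

Exporter Y's profit: π = q_Y(184 − 4(q_Y + q_Z)) − 32q_Y.
∂π/∂q_Y = 152 − 8q_Y − 4q_Z = 0, so q_Y = 19 − 0.5q_Z.
For Z: ∂π/∂q_Z = 173 − 10q_Z − 4q_Y = 0 ⇒ q_Z = 17.3 − 0.4q_Y.
Plugging q_Z into Y's best response: q_Y = 19 − 0.5(17.3 − 0.4q_Y) ⇒ 0.8q_Y = 10.35, so q_Y = 12.9375.
Then q_Z = 17.3 − 0.4·12.9375 = 12.125.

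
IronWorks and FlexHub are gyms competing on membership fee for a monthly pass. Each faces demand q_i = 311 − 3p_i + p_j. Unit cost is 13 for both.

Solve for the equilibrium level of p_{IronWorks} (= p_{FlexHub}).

IronWorks's profit: π = (p_{IronWorks} − 13)(311 − 3p_{IronWorks} + p_{FlexHub}).
∂π/∂p_{IronWorks} = 350 − 6p_{IronWorks} + p_{FlexHub} = 0 ⇒ p_{IronWorks} = 175/3 + (1/6)p_{FlexHub}.
Setting p_{IronWorks} = p_{FlexHub} in the reaction function: p_{IronWorks} = 175/3 + (1/6)p_{IronWorks}, so p_{IronWorks} = (175/3) / (5/6) = 70.

70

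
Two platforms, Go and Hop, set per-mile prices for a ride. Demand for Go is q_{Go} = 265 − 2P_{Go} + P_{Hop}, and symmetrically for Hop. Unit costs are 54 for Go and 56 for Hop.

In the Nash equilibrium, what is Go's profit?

Go's profit: π = (P_{Go} − 54)(265 − 2P_{Go} + P_{Hop}).
∂π/∂P_{Go} = 373 − 4P_{Go} + P_{Hop} = 0 ⇒ P_{Go} = 93.25 + 0.25P_{Hop}.
Similarly P_{Hop} = 94.25 + 0.25P_{Go}.
Substituting the second reaction function into the first: P_{Go} = 93.25 + 0.25(94.25 + 0.25P_{Go}), which gives 0.9375P_{Go} = 116.8125 ⇒ P_{Go} = 124.6.
Then P_{Hop} = 94.25 + 0.25·124.6 = 125.4.
q_{Go} = 265 − 2·124.6 + 125.4 = 141.2.
Profit = (124.6 − 54)·141.2 = 9968.72.

9968.72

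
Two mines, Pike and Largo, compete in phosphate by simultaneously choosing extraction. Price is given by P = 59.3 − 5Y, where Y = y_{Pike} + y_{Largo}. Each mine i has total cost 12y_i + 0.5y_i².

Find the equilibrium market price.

29.7375

Mine Pike's profit: π = y_{Pike}(59.3 − 5(y_{Pike} + y_{Largo})) − 12y_{Pike} − 0.5y_{Pike}².
∂π/∂y_{Pike} = 47.3 − 11y_{Pike} − 5y_{Largo} = 0, so y_{Pike} = 4.3 − (5/11)y_{Largo}.
By symmetry y_{Largo} = y_{Pike}; substituting into the reaction function, (16/11)y_{Pike} = 4.3 and y_{Pike} = 473/160.
Equilibrium price: P = 59.3 − 5·5.9125 = 29.7375.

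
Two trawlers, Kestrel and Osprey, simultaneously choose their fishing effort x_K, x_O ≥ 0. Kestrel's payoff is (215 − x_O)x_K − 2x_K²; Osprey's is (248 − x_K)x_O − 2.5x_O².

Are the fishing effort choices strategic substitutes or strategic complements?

strategic substitutes

Expanding Kestrel's payoff: 215x_K − x_Ox_K − 2x_K².
∂π/∂x_K = 215 − x_O − 4x_K = 0, so x_K = 53.75 − 0.25x_O.
The best-response slope dx_K/dx_O = −0.25 < 0: the reaction function is downward-sloping, so the choices are strategic substitutes.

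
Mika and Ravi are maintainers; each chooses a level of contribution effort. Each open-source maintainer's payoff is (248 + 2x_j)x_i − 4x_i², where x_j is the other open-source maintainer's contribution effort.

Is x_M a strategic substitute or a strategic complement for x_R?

Mika's payoff is (248 + 2x_R)x_M − 4x_M².
∂π/∂x_M = 248 + 2x_R − 8x_M = 0, so x_M = 31 + 0.25x_R.
The best-response slope dx_M/dx_R = 0.25 > 0: the reaction function is upward-sloping, so the choices are strategic complements.

strategic complements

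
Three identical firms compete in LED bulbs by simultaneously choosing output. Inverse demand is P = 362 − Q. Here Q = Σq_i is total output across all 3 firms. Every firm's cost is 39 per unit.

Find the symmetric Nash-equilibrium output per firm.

80.75

A representative firm's profit is π_i = q_i(362 − Q) − 39q_i, with Q = q_i + Σ_{j≠i} q_j.
First-order condition: 323 − 2q_i − Σ_{j≠i} q_j = 0.
With identical firms, set every q_j = q: then 323 − 2q − 2q = 0, i.e. q = 323/4 = 80.75.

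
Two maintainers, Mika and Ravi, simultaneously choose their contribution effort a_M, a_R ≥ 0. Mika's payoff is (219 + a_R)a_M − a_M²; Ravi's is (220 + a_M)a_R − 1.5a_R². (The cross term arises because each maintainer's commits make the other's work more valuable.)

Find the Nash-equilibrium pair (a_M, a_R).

Expanding Mika's payoff: 219a_M + a_Ra_M − a_M².
∂π/∂a_M = 219 + a_R − 2a_M = 0, so a_M = 109.5 + 0.5a_R.
Likewise for Ravi: a_R = 220/3 + (1/3)a_M.
Plugging a_R into Mika's best response: a_M = 109.5 + 0.5(220/3 + (1/3)a_M) ⇒ (5/6)a_M = 877/6, so a_M = 175.4.
Then a_R = 220/3 + (1/3)·175.4 = 131.8.

175.4, 131.8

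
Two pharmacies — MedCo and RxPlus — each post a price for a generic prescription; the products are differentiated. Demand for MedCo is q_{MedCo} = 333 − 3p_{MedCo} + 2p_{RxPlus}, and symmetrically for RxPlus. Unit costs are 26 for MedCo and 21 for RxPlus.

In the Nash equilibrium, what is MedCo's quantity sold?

MedCo's profit: π = (p_{MedCo} − 26)(333 − 3p_{MedCo} + 2p_{RxPlus}).
∂π/∂p_{MedCo} = 411 − 6p_{MedCo} + 2p_{RxPlus} = 0 ⇒ p_{MedCo} = 68.5 + (1/3)p_{RxPlus}.
Similarly p_{RxPlus} = 66 + (1/3)p_{MedCo}.
Solving the two reaction functions simultaneously: (1 − (1/3)(1/3))p_{MedCo} = 68.5 + (1/3)·66, so (8/9)p_{MedCo} = 90.5 and p_{MedCo} = 101.8125.
Then p_{RxPlus} = 66 + (1/3)·101.8125 = 99.9375.
q_{MedCo} = 333 − 3·101.8125 + 2·99.9375 = 227.4375.

227.4375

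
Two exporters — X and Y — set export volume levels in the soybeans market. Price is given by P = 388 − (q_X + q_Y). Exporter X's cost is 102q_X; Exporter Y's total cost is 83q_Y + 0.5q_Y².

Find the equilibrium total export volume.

175.4

Exporter X's profit: π = q_X(388 − (q_X + q_Y)) − 102q_X.
∂π/∂q_X = 286 − 2q_X − q_Y = 0, so q_X = 143 − 0.5q_Y.
For Y: ∂π/∂q_Y = 305 − 3q_Y − q_X = 0 ⇒ q_Y = 305/3 − (1/3)q_X.
Solving the two reaction functions simultaneously: (1 − (−0.5)(−1/3))q_X = 143 − 0.5·(305/3), so (5/6)q_X = 553/6 and q_X = 110.6.
Then q_Y = 305/3 − (1/3)·110.6 = 64.8.
Total export volume: 110.6 + 64.8 = 175.4.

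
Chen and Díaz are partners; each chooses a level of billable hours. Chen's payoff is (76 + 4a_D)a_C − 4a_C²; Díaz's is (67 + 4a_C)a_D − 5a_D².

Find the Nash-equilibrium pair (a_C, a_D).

16.0625, 13.125

Expanding Chen's payoff: 76a_C + 4a_Da_C − 4a_C².
∂π/∂a_C = 76 + 4a_D − 8a_C = 0, so a_C = 9.5 + 0.5a_D.
Likewise for Díaz: a_D = 6.7 + 0.4a_C.
Solving the two reaction functions simultaneously: (1 − (0.5)(0.4))a_C = 9.5 + 0.5·6.7, so 0.8a_C = 12.85 and a_C = 16.0625.
Then a_D = 6.7 + 0.4·16.0625 = 13.125.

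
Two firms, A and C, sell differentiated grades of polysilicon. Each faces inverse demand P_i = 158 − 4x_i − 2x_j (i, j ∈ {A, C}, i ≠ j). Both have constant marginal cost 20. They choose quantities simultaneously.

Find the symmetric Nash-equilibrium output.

13.8

Firm A's profit: π = x_A(158 − 4x_A − 2x_C) − 20x_A.
∂π/∂x_A = 138 − 8x_A − 2x_C = 0 ⇒ x_A = 17.25 − 0.25x_C.
By symmetry x_C = x_A; substituting into the reaction function, 1.25x_A = 17.25 and x_A = 13.8.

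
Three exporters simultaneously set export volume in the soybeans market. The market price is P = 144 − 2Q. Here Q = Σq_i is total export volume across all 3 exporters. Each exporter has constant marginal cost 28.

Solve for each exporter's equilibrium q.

14.5

A representative exporter's profit is π_i = q_i(144 − 2Q) − 28q_i, with Q = q_i + Σ_{j≠i} q_j.
First-order condition: 116 − 4q_i − 2Σ_{j≠i} q_j = 0.
With identical exporters, set every q_j = q: then 116 − 4q − 4q = 0, i.e. q = 116/8 = 14.5.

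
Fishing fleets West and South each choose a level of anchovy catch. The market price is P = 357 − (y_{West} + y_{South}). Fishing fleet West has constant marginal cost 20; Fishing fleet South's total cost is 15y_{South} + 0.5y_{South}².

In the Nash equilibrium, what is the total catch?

Fishing fleet West's profit: π = y_{West}(357 − (y_{West} + y_{South})) − 20y_{West}.
∂π/∂y_{West} = 337 − 2y_{West} − y_{South} = 0, so y_{West} = 168.5 − 0.5y_{South}.
For South: ∂π/∂y_{South} = 342 − 3y_{South} − y_{West} = 0 ⇒ y_{South} = 114 − (1/3)y_{West}.
Solving the two reaction functions simultaneously: (1 − (−0.5)(−1/3))y_{West} = 168.5 − 0.5·114, so (5/6)y_{West} = 111.5 and y_{West} = 133.8.
Then y_{South} = 114 − (1/3)·133.8 = 69.4.
Total catch: 133.8 + 69.4 = 203.2.

203.2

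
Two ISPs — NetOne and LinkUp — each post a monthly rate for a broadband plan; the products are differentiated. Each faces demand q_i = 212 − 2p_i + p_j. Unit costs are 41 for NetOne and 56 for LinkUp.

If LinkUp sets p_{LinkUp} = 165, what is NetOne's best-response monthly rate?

114.75

NetOne's profit: π = (p_{NetOne} − 41)(212 − 2p_{NetOne} + p_{LinkUp}).
∂π/∂p_{NetOne} = 294 − 4p_{NetOne} + p_{LinkUp} = 0 ⇒ p_{NetOne} = 73.5 + 0.25p_{LinkUp}.
At p_{LinkUp} = 165: p_{NetOne} = 73.5 + 0.25·165 = 114.75.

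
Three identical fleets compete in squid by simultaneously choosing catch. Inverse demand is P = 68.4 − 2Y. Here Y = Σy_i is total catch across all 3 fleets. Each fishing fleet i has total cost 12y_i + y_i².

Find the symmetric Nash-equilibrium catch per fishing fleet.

5.64

A representative fishing fleet's profit is π_i = y_i(68.4 − 2Y) − 12y_i − y_i², with Y = y_i + Σ_{j≠i} y_j.
First-order condition: 56.4 − 6y_i − 2Σ_{j≠i} y_j = 0.
Imposing symmetry (y_j = y for all j) turns Σ_{j≠i} y_j into 2y, so 56.4 = 10y and y = 5.64.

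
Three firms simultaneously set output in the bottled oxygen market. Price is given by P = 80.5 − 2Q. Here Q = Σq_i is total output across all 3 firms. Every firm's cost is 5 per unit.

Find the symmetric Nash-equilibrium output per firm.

9.4375

A representative firm's profit is π_i = q_i(80.5 − 2Q) − 5q_i, with Q = q_i + Σ_{j≠i} q_j.
First-order condition: 75.5 − 4q_i − 2Σ_{j≠i} q_j = 0.
Imposing symmetry (q_j = q for all j) turns Σ_{j≠i} q_j into 2q, so 75.5 = 8q and q = 9.4375.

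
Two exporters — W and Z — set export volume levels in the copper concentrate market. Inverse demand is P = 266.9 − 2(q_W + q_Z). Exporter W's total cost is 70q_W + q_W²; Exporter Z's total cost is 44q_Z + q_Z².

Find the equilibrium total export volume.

Exporter W's profit: π = q_W(266.9 − 2(q_W + q_Z)) − 70q_W − q_W².
∂π/∂q_W = 196.9 − 6q_W − 2q_Z = 0, so q_W = 1969/60 − (1/3)q_Z.
By the same steps for Z: q_Z = 37.15 − (1/3)q_W.
Solving the two reaction functions simultaneously: (1 − (−1/3)(−1/3))q_W = 1969/60 − (1/3)·37.15, so (8/9)q_W = 613/30 and q_W = 22.9875.
Then q_Z = 37.15 − (1/3)·22.9875 = 29.4875.
Total export volume: 22.9875 + 29.4875 = 52.475.

52.475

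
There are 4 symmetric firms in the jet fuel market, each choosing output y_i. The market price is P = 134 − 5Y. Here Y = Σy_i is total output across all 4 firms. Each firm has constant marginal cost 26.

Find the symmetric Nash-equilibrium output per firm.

4.32

A representative firm's profit is π_i = y_i(134 − 5Y) − 26y_i, with Y = y_i + Σ_{j≠i} y_j.
First-order condition: 108 − 10y_i − 5Σ_{j≠i} y_j = 0.
In a symmetric equilibrium every firm chooses the same y, so Σ_{j≠i} y_j = 3y. The condition becomes 108 − 25y = 0, giving y = 108/25 = 4.32.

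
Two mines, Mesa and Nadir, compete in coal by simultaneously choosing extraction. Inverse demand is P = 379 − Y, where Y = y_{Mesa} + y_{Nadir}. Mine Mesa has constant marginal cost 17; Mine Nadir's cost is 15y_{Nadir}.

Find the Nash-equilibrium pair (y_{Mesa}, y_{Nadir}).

120, 122

Mine Mesa's profit: π = y_{Mesa}(379 − (y_{Mesa} + y_{Nadir})) − 17y_{Mesa}.
∂π/∂y_{Mesa} = 362 − 2y_{Mesa} − y_{Nadir} = 0, so y_{Mesa} = 181 − 0.5y_{Nadir}.
By the same steps for Nadir: y_{Nadir} = 182 − 0.5y_{Mesa}.
Solving the two reaction functions simultaneously: (1 − (−0.5)(−0.5))y_{Mesa} = 181 − 0.5·182, so 0.75y_{Mesa} = 90 and y_{Mesa} = 120.
Then y_{Nadir} = 182 − 0.5·120 = 122.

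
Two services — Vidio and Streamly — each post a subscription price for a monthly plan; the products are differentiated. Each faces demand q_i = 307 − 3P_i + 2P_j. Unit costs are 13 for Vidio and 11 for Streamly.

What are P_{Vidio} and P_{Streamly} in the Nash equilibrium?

86.125, 85.375

Vidio's profit: π = (P_{Vidio} − 13)(307 − 3P_{Vidio} + 2P_{Streamly}).
∂π/∂P_{Vidio} = 346 − 6P_{Vidio} + 2P_{Streamly} = 0 ⇒ P_{Vidio} = 173/3 + (1/3)P_{Streamly}.
Similarly P_{Streamly} = 170/3 + (1/3)P_{Vidio}.
Plugging P_{Streamly} into Vidio's best response: P_{Vidio} = 173/3 + (1/3)(170/3 + (1/3)P_{Vidio}) ⇒ (8/9)P_{Vidio} = 689/9, so P_{Vidio} = 86.125.
Then P_{Streamly} = 170/3 + (1/3)·86.125 = 85.375.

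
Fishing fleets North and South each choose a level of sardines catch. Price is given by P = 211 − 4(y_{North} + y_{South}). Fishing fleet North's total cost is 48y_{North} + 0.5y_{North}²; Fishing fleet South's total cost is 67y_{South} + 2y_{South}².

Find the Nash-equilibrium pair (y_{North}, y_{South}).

15, 7

Fishing fleet North's profit: π = y_{North}(211 − 4(y_{North} + y_{South})) − 48y_{North} − 0.5y_{North}².
∂π/∂y_{North} = 163 − 9y_{North} − 4y_{South} = 0, so y_{North} = 163/9 − (4/9)y_{South}.
For South: ∂π/∂y_{South} = 144 − 12y_{South} − 4y_{North} = 0 ⇒ y_{South} = 12 − (1/3)y_{North}.
Plugging y_{South} into North's best response: y_{North} = 163/9 − (4/9)(12 − (1/3)y_{North}) ⇒ (23/27)y_{North} = 115/9, so y_{North} = 15.
Then y_{South} = 12 − (1/3)·15 = 7.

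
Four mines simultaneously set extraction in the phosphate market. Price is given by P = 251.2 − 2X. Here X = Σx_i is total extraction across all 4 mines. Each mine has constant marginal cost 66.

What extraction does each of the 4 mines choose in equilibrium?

18.52

A representative mine's profit is π_i = x_i(251.2 − 2X) − 66x_i, with X = x_i + Σ_{j≠i} x_j.
First-order condition: 185.2 − 4x_i − 2Σ_{j≠i} x_j = 0.
In a symmetric equilibrium every mine chooses the same x, so Σ_{j≠i} x_j = 3x. The condition becomes 185.2 − 10x = 0, giving x = 185.2/10 = 18.52.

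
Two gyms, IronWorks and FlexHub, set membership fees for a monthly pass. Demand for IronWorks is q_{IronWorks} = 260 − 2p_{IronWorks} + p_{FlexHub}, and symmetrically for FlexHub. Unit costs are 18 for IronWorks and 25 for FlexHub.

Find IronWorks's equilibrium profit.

13317.12

IronWorks's profit: π = (p_{IronWorks} − 18)(260 − 2p_{IronWorks} + p_{FlexHub}).
∂π/∂p_{IronWorks} = 296 − 4p_{IronWorks} + p_{FlexHub} = 0 ⇒ p_{IronWorks} = 74 + 0.25p_{FlexHub}.
Similarly p_{FlexHub} = 77.5 + 0.25p_{IronWorks}.
Plugging p_{FlexHub} into IronWorks's best response: p_{IronWorks} = 74 + 0.25(77.5 + 0.25p_{IronWorks}) ⇒ 0.9375p_{IronWorks} = 93.375, so p_{IronWorks} = 99.6.
Then p_{FlexHub} = 77.5 + 0.25·99.6 = 102.4.
q_{IronWorks} = 260 − 2·99.6 + 102.4 = 163.2.
Profit = (99.6 − 18)·163.2 = 13317.12.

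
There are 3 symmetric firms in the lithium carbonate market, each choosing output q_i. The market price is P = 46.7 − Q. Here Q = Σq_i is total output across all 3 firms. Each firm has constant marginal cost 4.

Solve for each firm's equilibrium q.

10.675

A representative firm's profit is π_i = q_i(46.7 − Q) − 4q_i, with Q = q_i + Σ_{j≠i} q_j.
First-order condition: 42.7 − 2q_i − Σ_{j≠i} q_j = 0.
With identical firms, set every q_j = q: then 42.7 − 2q − 2q = 0, i.e. q = 42.7/4 = 10.675.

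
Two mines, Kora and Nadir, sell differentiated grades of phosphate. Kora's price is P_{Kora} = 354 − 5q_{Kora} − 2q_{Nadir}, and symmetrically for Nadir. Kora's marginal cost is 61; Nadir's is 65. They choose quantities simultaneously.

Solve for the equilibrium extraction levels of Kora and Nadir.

Mine Kora's profit: π = q_{Kora}(354 − 5q_{Kora} − 2q_{Nadir}) − 61q_{Kora}.
∂π/∂q_{Kora} = 293 − 10q_{Kora} − 2q_{Nadir} = 0 ⇒ q_{Kora} = 29.3 − 0.2q_{Nadir}.
Similarly q_{Nadir} = 28.9 − 0.2q_{Kora}.
Plugging q_{Nadir} into Kora's best response: q_{Kora} = 29.3 − 0.2(28.9 − 0.2q_{Kora}) ⇒ 0.96q_{Kora} = 23.52, so q_{Kora} = 24.5.
Then q_{Nadir} = 28.9 − 0.2·24.5 = 24.

24.5, 24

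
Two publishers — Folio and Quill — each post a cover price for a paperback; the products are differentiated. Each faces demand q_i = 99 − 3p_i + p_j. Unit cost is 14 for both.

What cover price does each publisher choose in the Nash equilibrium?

28.2

Folio's profit: π = (p_{Folio} − 14)(99 − 3p_{Folio} + p_{Quill}).
∂π/∂p_{Folio} = 141 − 6p_{Folio} + p_{Quill} = 0 ⇒ p_{Folio} = 23.5 + (1/6)p_{Quill}.
By symmetry p_{Quill} = p_{Folio}; substituting into the reaction function, (5/6)p_{Folio} = 23.5 and p_{Folio} = 28.2.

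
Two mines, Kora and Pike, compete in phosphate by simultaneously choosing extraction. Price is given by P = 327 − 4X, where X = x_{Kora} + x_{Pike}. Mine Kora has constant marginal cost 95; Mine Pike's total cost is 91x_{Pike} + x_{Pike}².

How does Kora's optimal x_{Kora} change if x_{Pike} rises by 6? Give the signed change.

Mine Kora's profit: π = x_{Kora}(327 − 4(x_{Kora} + x_{Pike})) − 95x_{Kora}.
∂π/∂x_{Kora} = 232 − 8x_{Kora} − 4x_{Pike} = 0, so x_{Kora} = 29 − 0.5x_{Pike}.
The reaction-function slope is −0.5, so a 6-unit rise in x_{Pike} moves x_{Kora} by −0.5 × 6 = −3. Kora's best response falls — the actions are strategic substitutes.

-3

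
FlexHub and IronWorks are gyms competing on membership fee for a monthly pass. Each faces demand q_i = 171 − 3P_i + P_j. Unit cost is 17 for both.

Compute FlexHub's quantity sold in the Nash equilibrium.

82.2

FlexHub's profit: π = (P_{FlexHub} − 17)(171 − 3P_{FlexHub} + P_{IronWorks}).
∂π/∂P_{FlexHub} = 222 − 6P_{FlexHub} + P_{IronWorks} = 0 ⇒ P_{FlexHub} = 37 + (1/6)P_{IronWorks}.
The game is symmetric, so in equilibrium P_{IronWorks} = P_{FlexHub}: the reaction function gives (5/6)P_{FlexHub} = 37, hence P_{FlexHub} = 44.4.
q_{FlexHub} = 171 − 3·44.4 + 44.4 = 82.2.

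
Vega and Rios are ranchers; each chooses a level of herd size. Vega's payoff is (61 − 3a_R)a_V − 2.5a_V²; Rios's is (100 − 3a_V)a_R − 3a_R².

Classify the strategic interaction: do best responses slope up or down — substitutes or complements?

Expanding Vega's payoff: 61a_V − 3a_Ra_V − 2.5a_V².
∂π/∂a_V = 61 − 3a_R − 5a_V = 0, so a_V = 12.2 − 0.6a_R.
The best-response slope da_V/da_R = −0.6 < 0: the reaction function is downward-sloping, so the choices are strategic substitutes.

strategic substitutes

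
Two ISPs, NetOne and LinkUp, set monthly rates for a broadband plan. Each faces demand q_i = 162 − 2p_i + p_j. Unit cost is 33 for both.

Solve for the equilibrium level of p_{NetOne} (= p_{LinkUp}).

76

NetOne's profit: π = (p_{NetOne} − 33)(162 − 2p_{NetOne} + p_{LinkUp}).
∂π/∂p_{NetOne} = 228 − 4p_{NetOne} + p_{LinkUp} = 0 ⇒ p_{NetOne} = 57 + 0.25p_{LinkUp}.
By symmetry p_{LinkUp} = p_{NetOne}; substituting into the reaction function, 0.75p_{NetOne} = 57 and p_{NetOne} = 76.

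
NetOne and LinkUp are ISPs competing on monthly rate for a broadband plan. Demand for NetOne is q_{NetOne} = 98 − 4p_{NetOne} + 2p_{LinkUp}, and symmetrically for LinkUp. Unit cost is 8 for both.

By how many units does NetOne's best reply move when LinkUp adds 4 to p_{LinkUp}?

NetOne's profit: π = (p_{NetOne} − 8)(98 − 4p_{NetOne} + 2p_{LinkUp}).
∂π/∂p_{NetOne} = 130 − 8p_{NetOne} + 2p_{LinkUp} = 0 ⇒ p_{NetOne} = 16.25 + 0.25p_{LinkUp}.
The reaction-function slope is 0.25, so a 4-unit rise in p_{LinkUp} moves p_{NetOne} by 0.25 × 4 = 1. NetOne's best response rises — the actions are strategic complements.

1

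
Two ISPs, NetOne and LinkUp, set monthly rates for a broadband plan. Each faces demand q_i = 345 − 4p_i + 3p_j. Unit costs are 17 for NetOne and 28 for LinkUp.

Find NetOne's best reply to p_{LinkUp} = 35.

64.75

NetOne's profit: π = (p_{NetOne} − 17)(345 − 4p_{NetOne} + 3p_{LinkUp}).
∂π/∂p_{NetOne} = 413 − 8p_{NetOne} + 3p_{LinkUp} = 0 ⇒ p_{NetOne} = 51.625 + 0.375p_{LinkUp}.
At p_{LinkUp} = 35: p_{NetOne} = 51.625 + 0.375·35 = 64.75.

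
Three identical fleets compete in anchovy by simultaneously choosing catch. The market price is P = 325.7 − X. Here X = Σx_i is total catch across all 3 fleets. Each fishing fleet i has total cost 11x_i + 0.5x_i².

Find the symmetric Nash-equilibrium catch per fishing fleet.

A representative fishing fleet's profit is π_i = x_i(325.7 − X) − 11x_i − 0.5x_i², with X = x_i + Σ_{j≠i} x_j.
First-order condition: 314.7 − 3x_i − Σ_{j≠i} x_j = 0.
In a symmetric equilibrium every fishing fleet chooses the same x, so Σ_{j≠i} x_j = 2x. The condition becomes 314.7 − 5x = 0, giving x = 314.7/5 = 62.94.

62.94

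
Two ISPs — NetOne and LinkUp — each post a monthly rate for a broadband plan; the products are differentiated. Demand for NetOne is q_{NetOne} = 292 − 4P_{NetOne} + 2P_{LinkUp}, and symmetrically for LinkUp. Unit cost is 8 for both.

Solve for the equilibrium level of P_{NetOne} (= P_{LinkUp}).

54

NetOne's profit: π = (P_{NetOne} − 8)(292 − 4P_{NetOne} + 2P_{LinkUp}).
∂π/∂P_{NetOne} = 324 − 8P_{NetOne} + 2P_{LinkUp} = 0 ⇒ P_{NetOne} = 40.5 + 0.25P_{LinkUp}.
Setting P_{NetOne} = P_{LinkUp} in the reaction function: P_{NetOne} = 40.5 + 0.25P_{NetOne}, so P_{NetOne} = 40.5 / 0.75 = 54.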